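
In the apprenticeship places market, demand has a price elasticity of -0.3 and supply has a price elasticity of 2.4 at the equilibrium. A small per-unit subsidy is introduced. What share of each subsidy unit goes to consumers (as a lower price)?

Consumer share = 8/9

For a small subsidy around the equilibrium, the benefit split depends on the relative slopes, which at a point are proportional to the elasticities.
Buyer share = εs/(εs + |εd|) = 2.4/(2.4 + 0.3) = 8/9; seller share = |εd|/(εs + |εd|) = 1/9.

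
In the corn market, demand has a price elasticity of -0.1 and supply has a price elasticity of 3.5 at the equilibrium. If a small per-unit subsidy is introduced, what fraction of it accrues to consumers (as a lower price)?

Consumer share = 35/36

For a small subsidy around the equilibrium, the benefit split depends on the relative slopes, which at a point are proportional to the elasticities.
Buyer share = εs/(εs + |εd|) = 3.5/(3.5 + 0.1) = 35/36; seller share = |εd|/(εs + |εd|) = 1/36.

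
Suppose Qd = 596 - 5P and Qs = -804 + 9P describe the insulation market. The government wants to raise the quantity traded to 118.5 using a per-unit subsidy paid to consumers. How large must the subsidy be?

At Q = 118.5, invert demand for the buyer price: Pb = (596 − 118.5)/5 = 95.5; invert supply for the seller price: Ps = (118.5 − (-804))/9 = 102.5.
The subsidy must fill the gap: s = Ps − Pb = 102.5 − 95.5 = 7.

Required subsidy s = 7 per unit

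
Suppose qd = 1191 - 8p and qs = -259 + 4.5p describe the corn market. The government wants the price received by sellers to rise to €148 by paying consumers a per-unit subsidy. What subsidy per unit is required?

Required subsidy s = €50 per unit

At a seller price of 148, quantity supplied is -259 + 4.5·148 = 407.
Buyers absorb 407 only when they pay pb with 1191 − 8·pb = 407, i.e. pb = 98.
s = ps − pb = 148 − 98 = 50.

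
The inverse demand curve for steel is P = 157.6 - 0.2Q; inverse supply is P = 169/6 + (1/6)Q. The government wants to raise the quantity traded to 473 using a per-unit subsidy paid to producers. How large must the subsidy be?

At Q = 473, from the demand curve buyers pay Pb = 157.6 − 0.2·473 = 63; from the supply curve sellers need Ps = 169/6 + (1/6)·473 = 107.
The subsidy must fill the gap: s = Ps − Pb = 107 − 63 = 44.

Required subsidy s = 44 per unit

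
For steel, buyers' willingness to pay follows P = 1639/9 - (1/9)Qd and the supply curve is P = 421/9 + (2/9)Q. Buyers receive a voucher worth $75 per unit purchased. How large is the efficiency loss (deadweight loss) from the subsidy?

Pre-subsidy: 1639/9 - (1/9)Q = 421/9 + (2/9)Q gives Q* = 406 and P* = 137.
With the rebate, buyers effectively pay Pb = Ps − 75, where Ps is the price sellers receive.
On the curves, Pb = 1639/9 - (1/9)Q and Ps = 421/9 + (2/9)Q; the wedge Ps − Pb = 75 gives 421/9 + (2/9)Q − (1639/9 - (1/9)Q) = 75, so Q' = 631.
Then Pb = 1639/9 − (1/9)·631 = 112 and Ps = 421/9 + (2/9)·631 = 187.
The subsidy expands output by 631 − 406 = 225 past the efficient level; on those units the gap between marginal cost and willingness to pay runs from 0 up to 75.
DWL = ½ × 75 × 225 = 8437.5.

Deadweight loss = $8437.5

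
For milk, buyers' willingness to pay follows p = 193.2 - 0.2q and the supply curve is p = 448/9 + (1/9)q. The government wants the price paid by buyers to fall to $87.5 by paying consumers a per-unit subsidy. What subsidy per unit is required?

Required subsidy s = $21 per unit

At a buyer price of 87.5, quantity demanded is 966 − 5·87.5 = 528.5.
Sellers supply 528.5 only when they receive ps = 448/9 + (1/9)·528.5 = 108.5.
s = ps − pb = 108.5 − 87.5 = 21.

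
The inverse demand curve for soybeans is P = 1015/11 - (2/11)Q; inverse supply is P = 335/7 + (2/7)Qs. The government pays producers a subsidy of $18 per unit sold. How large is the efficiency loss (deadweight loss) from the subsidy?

Deadweight loss = $346.5

Pre-subsidy: 1015/11 - (2/11)Q = 335/7 + (2/7)Q gives Q* = 95 and P* = 75.
With the subsidy, sellers receive Ps = Pb + 18 for each unit, where Pb is the price buyers pay.
On the curves, Pb = 1015/11 - (2/11)Q and Ps = 335/7 + (2/7)Q; the wedge Ps − Pb = 18 gives 335/7 + (2/7)Q − (1015/11 - (2/11)Q) = 18, so Q' = 133.5.
Then Pb = 1015/11 − (2/11)·133.5 = 68 and Ps = 335/7 + (2/7)·133.5 = 86.
The subsidy expands output by 133.5 − 95 = 38.5 past the efficient level; on those units the gap between marginal cost and willingness to pay runs from 0 up to 18.
DWL = ½ × 18 × 38.5 = 346.5.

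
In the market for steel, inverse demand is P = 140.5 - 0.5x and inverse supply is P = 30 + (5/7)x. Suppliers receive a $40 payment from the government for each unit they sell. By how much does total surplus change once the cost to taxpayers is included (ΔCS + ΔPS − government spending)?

Net change in total surplus = -11200/17

Pre-subsidy: 140.5 - 0.5x = 30 + (5/7)x gives x* = 91 and P* = 95.
With the subsidy, sellers receive Ps = Pb + 40 for each unit, where Pb is the price buyers pay.
On the curves, Pb = 140.5 - 0.5x and Ps = 30 + (5/7)x; the wedge Ps − Pb = 40 gives 30 + (5/7)x − (140.5 - 0.5x) = 40, so x' = 2107/17.
Then Pb = 140.5 − 0.5·(2107/17) = 1335/17 and Ps = 30 + (5/7)·(2107/17) = 2015/17.
ΔCS = ½(91 + 2107/17)(95 − 1335/17) = 511560/289; ΔPS = ½(91 + 2107/17)(2015/17 − 95) = 730800/289.
Government spending = 40 × 2107/17 = 84280/17.
Net change = 511560/289 + 730800/289 − 84280/17 = -11200/17. The loss equals the DWL triangle ½·40·560/17.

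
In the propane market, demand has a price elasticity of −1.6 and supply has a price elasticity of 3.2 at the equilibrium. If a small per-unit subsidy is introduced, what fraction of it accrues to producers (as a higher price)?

For a small subsidy around the equilibrium, the benefit split depends on the relative slopes, which at a point are proportional to the elasticities.
Buyer share = εs/(εs + |εd|) = 3.2/(3.2 + 1.6) = 2/3; seller share = |εd|/(εs + |εd|) = 1/3.
So producers capture 1/3 of the subsidy.

Producer share = 1/3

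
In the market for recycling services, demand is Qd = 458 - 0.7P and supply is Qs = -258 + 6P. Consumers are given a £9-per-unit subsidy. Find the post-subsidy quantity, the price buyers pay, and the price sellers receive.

Q' = 26052/67; buyers pay 6620/67; sellers receive 7223/67

Pre-subsidy: 458 - 0.7P = -258 + 6P gives P* = 7160/67, Q* = 25674/67.
With the rebate, buyers effectively pay Pb = Ps − 9, where Ps is the price sellers receive.
Demand in terms of Ps becomes Qd = 458 − 0.7(Ps − 9) = 464.3 - 0.7Ps. Setting this equal to supply: 464.3 - 0.7Ps = -258 + 6Ps, so Ps = 7223/67.
Buyers pay Pb = 7223/67 − 9 = 6620/67; Q' = -258 + 6·(7223/67) = 26052/67.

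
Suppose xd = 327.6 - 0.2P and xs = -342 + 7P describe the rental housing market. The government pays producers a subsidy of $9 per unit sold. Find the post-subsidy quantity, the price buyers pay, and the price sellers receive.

x' = 310.75; buyers pay $84.25; sellers receive $93.25

Pre-subsidy: 327.6 - 0.2P = -342 + 7P gives P* = 93, x* = 309.
With the subsidy, sellers receive Ps = Pb + 9 for each unit, where Pb is the price buyers pay.
Supply in terms of Pb becomes xs = -342 + 7(Pb + 9) = -279 + 7Pb. Setting this equal to demand: 327.6 - 0.2Pb = -279 + 7Pb, so Pb = 84.25.
Sellers receive Ps = 84.25 + 9 = 93.25; x' = 327.6 − 0.2·84.25 = 310.75.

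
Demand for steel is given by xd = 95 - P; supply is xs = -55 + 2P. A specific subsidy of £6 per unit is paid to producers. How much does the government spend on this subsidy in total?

Government cost = £294

Pre-subsidy: 95 - P = -55 + 2P gives P* = 50, x* = 45.
With the subsidy, sellers receive Ps = Pb + 6 for each unit, where Pb is the price buyers pay.
Supply in terms of Pb becomes xs = -55 + 2(Pb + 6) = -43 + 2Pb. Setting this equal to demand: 95 - Pb = -43 + 2Pb, so Pb = 46.
Sellers receive Ps = 46 + 6 = 52; x' = 95 − 1·46 = 49.
Government outlay = subsidy × quantity = 6 × 49 = 294.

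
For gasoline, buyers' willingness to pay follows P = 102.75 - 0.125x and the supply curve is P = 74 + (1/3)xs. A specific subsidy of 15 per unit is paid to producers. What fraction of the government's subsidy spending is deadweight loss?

DWL / government spending = 6/35

Pre-subsidy: 102.75 - 0.125x = 74 + (1/3)x gives x* = 690/11 and P* = 1044/11.
With the subsidy, sellers receive Ps = Pb + 15 for each unit, where Pb is the price buyers pay.
On the curves, Pb = 102.75 - 0.125x and Ps = 74 + (1/3)x; the wedge Ps − Pb = 15 gives 74 + (1/3)x − (102.75 - 0.125x) = 15, so x' = 1050/11.
Then Pb = 102.75 − 0.125·(1050/11) = 999/11 and Ps = 74 + (1/3)·(1050/11) = 1164/11.
ΔCS = ½(690/11 + 1050/11)(1044/11 − 999/11) = 39150/121; ΔPS = ½(690/11 + 1050/11)(1164/11 − 1044/11) = 104400/121.
Government spending = 15 × 1050/11 = 15750/11.
DWL = ½ × 15 × (1050/11 − 690/11) = 2700/11; fraction = (2700/11) / (15750/11) = 6/35.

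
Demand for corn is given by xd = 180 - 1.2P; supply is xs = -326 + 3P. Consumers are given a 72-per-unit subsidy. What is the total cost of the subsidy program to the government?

Pre-subsidy: 180 - 1.2P = -326 + 3P gives P* = 2530/21, x* = 248/7.
With the rebate, buyers effectively pay Pb = Ps − 72, where Ps is the price sellers receive.
Demand in terms of Ps becomes xd = 180 − 1.2(Ps − 72) = 266.4 - 1.2Ps. Setting this equal to supply: 266.4 - 1.2Ps = -326 + 3Ps, so Ps = 2962/21.
Buyers pay Pb = 2962/21 − 72 = 1450/21; x' = -326 + 3·(2962/21) = 680/7.
Government outlay = subsidy × quantity = 72 × 680/7 = 48960/7.

Government cost = 48960/7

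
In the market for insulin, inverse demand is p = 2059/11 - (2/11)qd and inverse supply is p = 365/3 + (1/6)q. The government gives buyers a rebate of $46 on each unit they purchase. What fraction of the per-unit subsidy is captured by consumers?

Consumer share = 12/23

Pre-subsidy: 2059/11 - (2/11)q = 365/3 + (1/6)q gives q* = 188 and p* = 153.
With the rebate, buyers effectively pay pb = ps − 46, where ps is the price sellers receive.
On the curves, pb = 2059/11 - (2/11)q and ps = 365/3 + (1/6)q; the wedge ps − pb = 46 gives 365/3 + (1/6)q − (2059/11 - (2/11)q) = 46, so q' = 320.
Then pb = 2059/11 − (2/11)·320 = 129 and ps = 365/3 + (1/6)·320 = 175.
Buyers' price falls by p* − pb = 153 − 129 = 24; sellers' price rises by ps − p* = 175 − 153 = 22.
So consumers capture 24/46 = 12/23 of each unit of subsidy.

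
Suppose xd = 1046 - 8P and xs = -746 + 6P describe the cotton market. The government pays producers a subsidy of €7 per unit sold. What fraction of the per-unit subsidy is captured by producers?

Pre-subsidy: 1046 - 8P = -746 + 6P gives P* = 128, x* = 22.
With the subsidy, sellers receive Ps = Pb + 7 for each unit, where Pb is the price buyers pay.
Supply in terms of Pb becomes xs = -746 + 6(Pb + 7) = -704 + 6Pb. Setting this equal to demand: 1046 - 8Pb = -704 + 6Pb, so Pb = 125.
Sellers receive Ps = 125 + 7 = 132; x' = 1046 − 8·125 = 46.
Buyers' price falls by P* − Pb = 128 − 125 = 3; sellers' price rises by Ps − P* = 132 − 128 = 4.
So producers capture 4/7 = 4/7 of each unit of subsidy.

Producer share = 4/7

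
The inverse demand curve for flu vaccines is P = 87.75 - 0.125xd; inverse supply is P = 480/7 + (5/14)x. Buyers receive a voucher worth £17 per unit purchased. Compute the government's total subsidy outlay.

Pre-subsidy: 87.75 - 0.125x = 480/7 + (5/14)x gives x* = 358/9 and P* = 745/9.
With the rebate, buyers effectively pay Pb = Ps − 17, where Ps is the price sellers receive.
On the curves, Pb = 87.75 - 0.125x and Ps = 480/7 + (5/14)x; the wedge Ps − Pb = 17 gives 480/7 + (5/14)x − (87.75 - 0.125x) = 17, so x' = 2026/27.
Then Pb = 87.75 − 0.125·(2026/27) = 2116/27 and Ps = 480/7 + (5/14)·(2026/27) = 2575/27.
Government outlay = subsidy × quantity = 17 × 2026/27 = 34442/27.

Government cost = 34442/27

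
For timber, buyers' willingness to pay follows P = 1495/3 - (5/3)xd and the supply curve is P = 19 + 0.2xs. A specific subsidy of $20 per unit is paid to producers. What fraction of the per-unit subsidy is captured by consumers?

Pre-subsidy: 1495/3 - (5/3)x = 19 + 0.2x gives x* = 3595/14 and P* = 985/14.
With the subsidy, sellers receive Ps = Pb + 20 for each unit, where Pb is the price buyers pay.
On the curves, Pb = 1495/3 - (5/3)x and Ps = 19 + 0.2x; the wedge Ps − Pb = 20 gives 19 + 0.2x − (1495/3 - (5/3)x) = 20, so x' = 267.5.
Then Pb = 1495/3 − (5/3)·267.5 = 52.5 and Ps = 19 + 0.2·267.5 = 72.5.
Buyers' price falls by P* − Pb = 985/14 − 52.5 = 125/7; sellers' price rises by Ps − P* = 72.5 − 985/14 = 15/7.
So consumers capture (125/7)/20 = 25/28 of each unit of subsidy.

Consumer share = 25/28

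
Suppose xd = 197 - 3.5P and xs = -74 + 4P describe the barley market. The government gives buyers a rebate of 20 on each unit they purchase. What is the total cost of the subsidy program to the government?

Pre-subsidy: 197 - 3.5P = -74 + 4P gives P* = 542/15, x* = 1058/15.
With the rebate, buyers effectively pay Pb = Ps − 20, where Ps is the price sellers receive.
Demand in terms of Ps becomes xd = 197 − 3.5(Ps − 20) = 267 - 3.5Ps. Setting this equal to supply: 267 - 3.5Ps = -74 + 4Ps, so Ps = 682/15.
Buyers pay Pb = 682/15 − 20 = 382/15; x' = -74 + 4·(682/15) = 1618/15.
Government outlay = subsidy × quantity = 20 × 1618/15 = 6472/3.

Government cost = 6472/3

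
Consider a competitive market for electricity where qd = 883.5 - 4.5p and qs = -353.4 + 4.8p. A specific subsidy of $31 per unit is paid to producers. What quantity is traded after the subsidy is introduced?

q' = 357

Pre-subsidy: 883.5 - 4.5p = -353.4 + 4.8p gives p* = 133, q* = 285.
With the subsidy, sellers receive ps = pb + 31 for each unit, where pb is the price buyers pay.
Supply in terms of pb becomes qs = -353.4 + 4.8(pb + 31) = -204.6 + 4.8pb. Setting this equal to demand: 883.5 - 4.5pb = -204.6 + 4.8pb, so pb = 117.
Sellers receive ps = 117 + 31 = 148; q' = 883.5 − 4.5·117 = 357.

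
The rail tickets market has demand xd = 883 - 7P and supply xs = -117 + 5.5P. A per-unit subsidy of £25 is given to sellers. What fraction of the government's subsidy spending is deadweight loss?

Pre-subsidy: 883 - 7P = -117 + 5.5P gives P* = 80, x* = 323.
With the subsidy, sellers receive Ps = Pb + 25 for each unit, where Pb is the price buyers pay.
Supply in terms of Pb becomes xs = -117 + 5.5(Pb + 25) = 20.5 + 5.5Pb. Setting this equal to demand: 883 - 7Pb = 20.5 + 5.5Pb, so Pb = 69.
Sellers receive Ps = 69 + 25 = 94; x' = 883 − 7·69 = 400.
ΔCS = ½(323 + 400)(80 − 69) = 3976.5; ΔPS = ½(323 + 400)(94 − 80) = 5061.
Government spending = 25 × 400 = 10000.
DWL = ½ × 25 × (400 − 323) = 962.5; fraction = 962.5 / 10000 = 0.09625.

DWL / government spending = 0.09625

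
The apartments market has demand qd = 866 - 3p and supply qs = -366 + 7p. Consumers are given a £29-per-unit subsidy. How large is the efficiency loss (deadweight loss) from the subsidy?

Deadweight loss = £883.05

Pre-subsidy: 866 - 3p = -366 + 7p gives p* = 123.2, q* = 496.4.
With the rebate, buyers effectively pay pb = ps − 29, where ps is the price sellers receive.
Demand in terms of ps becomes qd = 866 − 3(ps − 29) = 953 - 3ps. Setting this equal to supply: 953 - 3ps = -366 + 7ps, so ps = 131.9.
Buyers pay pb = 131.9 − 29 = 102.9; q' = -366 + 7·131.9 = 557.3.
The subsidy expands output by 557.3 − 496.4 = 60.9 past the efficient level; on those units the gap between marginal cost and willingness to pay runs from 0 up to 29.
DWL = ½ × 29 × 60.9 = 883.05.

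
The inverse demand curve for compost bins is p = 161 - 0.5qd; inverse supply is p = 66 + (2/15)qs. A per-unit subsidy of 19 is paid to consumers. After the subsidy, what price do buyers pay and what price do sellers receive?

Pre-subsidy: 161 - 0.5q = 66 + (2/15)q gives q* = 150 and p* = 86.
With the rebate, buyers effectively pay pb = ps − 19, where ps is the price sellers receive.
On the curves, pb = 161 - 0.5q and ps = 66 + (2/15)q; the wedge ps − pb = 19 gives 66 + (2/15)q − (161 - 0.5q) = 19, so q' = 180.
Then pb = 161 − 0.5·180 = 71 and ps = 66 + (2/15)·180 = 90.

Buyers pay 71; sellers receive 90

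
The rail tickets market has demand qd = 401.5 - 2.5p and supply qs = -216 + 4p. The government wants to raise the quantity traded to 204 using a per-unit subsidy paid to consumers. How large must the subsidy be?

At q = 204, invert demand for the buyer price: pb = (401.5 − 204)/2.5 = 79; invert supply for the seller price: ps = (204 − (-216))/4 = 105.
The subsidy must fill the gap: s = ps − pb = 105 − 79 = 26.

Required subsidy s = 26 per unit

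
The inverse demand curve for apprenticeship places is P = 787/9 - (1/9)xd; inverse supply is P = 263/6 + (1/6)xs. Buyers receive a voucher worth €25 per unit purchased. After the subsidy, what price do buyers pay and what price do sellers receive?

Buyers pay €60; sellers receive €85

Pre-subsidy: 787/9 - (1/9)x = 263/6 + (1/6)x gives x* = 157 and P* = 70.
With the rebate, buyers effectively pay Pb = Ps − 25, where Ps is the price sellers receive.
On the curves, Pb = 787/9 - (1/9)x and Ps = 263/6 + (1/6)x; the wedge Ps − Pb = 25 gives 263/6 + (1/6)x − (787/9 - (1/9)x) = 25, so x' = 247.
Then Pb = 787/9 − (1/9)·247 = 60 and Ps = 263/6 + (1/6)·247 = 85.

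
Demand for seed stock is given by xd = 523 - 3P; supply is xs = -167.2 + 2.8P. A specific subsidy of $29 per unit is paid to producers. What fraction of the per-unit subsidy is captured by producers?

Pre-subsidy: 523 - 3P = -167.2 + 2.8P gives P* = 119, x* = 166.
With the subsidy, sellers receive Ps = Pb + 29 for each unit, where Pb is the price buyers pay.
Supply in terms of Pb becomes xs = -167.2 + 2.8(Pb + 29) = -86 + 2.8Pb. Setting this equal to demand: 523 - 3Pb = -86 + 2.8Pb, so Pb = 105.
Sellers receive Ps = 105 + 29 = 134; x' = 523 − 3·105 = 208.
Buyers' price falls by P* − Pb = 119 − 105 = 14; sellers' price rises by Ps − P* = 134 − 119 = 15.
So producers capture 15/29 = 15/29 of each unit of subsidy.

Producer share = 15/29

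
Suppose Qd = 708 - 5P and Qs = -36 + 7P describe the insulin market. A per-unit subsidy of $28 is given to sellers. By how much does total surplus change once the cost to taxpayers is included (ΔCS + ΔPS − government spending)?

Net change in total surplus = -3430/3

Pre-subsidy: 708 - 5P = -36 + 7P gives P* = 62, Q* = 398.
With the subsidy, sellers receive Ps = Pb + 28 for each unit, where Pb is the price buyers pay.
Supply in terms of Pb becomes Qs = -36 + 7(Pb + 28) = 160 + 7Pb. Setting this equal to demand: 708 - 5Pb = 160 + 7Pb, so Pb = 137/3.
Sellers receive Ps = 137/3 + 28 = 221/3; Q' = 708 − 5·(137/3) = 1439/3.
ΔCS = ½(398 + 1439/3)(62 − 137/3) = 129017/18; ΔPS = ½(398 + 1439/3)(221/3 − 62) = 92155/18.
Government spending = 28 × 1439/3 = 40292/3.
Net change = 129017/18 + 92155/18 − 40292/3 = -3430/3. The loss equals the DWL triangle ½·28·245/3.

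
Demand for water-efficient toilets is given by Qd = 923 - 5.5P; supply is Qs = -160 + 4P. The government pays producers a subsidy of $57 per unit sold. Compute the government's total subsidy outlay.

Pre-subsidy: 923 - 5.5P = -160 + 4P gives P* = 114, Q* = 296.
With the subsidy, sellers receive Ps = Pb + 57 for each unit, where Pb is the price buyers pay.
Supply in terms of Pb becomes Qs = -160 + 4(Pb + 57) = 68 + 4Pb. Setting this equal to demand: 923 - 5.5Pb = 68 + 4Pb, so Pb = 90.
Sellers receive Ps = 90 + 57 = 147; Q' = 923 − 5.5·90 = 428.
Government outlay = subsidy × quantity = 57 × 428 = 24396.

Government cost = $24396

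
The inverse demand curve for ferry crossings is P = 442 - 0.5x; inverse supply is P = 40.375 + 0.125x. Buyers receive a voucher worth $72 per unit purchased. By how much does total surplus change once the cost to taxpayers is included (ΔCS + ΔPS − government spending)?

Net change in total surplus = -$4147.2

Pre-subsidy: 442 - 0.5x = 40.375 + 0.125x gives x* = 642.6 and P* = 120.7.
With the rebate, buyers effectively pay Pb = Ps − 72, where Ps is the price sellers receive.
On the curves, Pb = 442 - 0.5x and Ps = 40.375 + 0.125x; the wedge Ps − Pb = 72 gives 40.375 + 0.125x − (442 - 0.5x) = 72, so x' = 757.8.
Then Pb = 442 − 0.5·757.8 = 63.1 and Ps = 40.375 + 0.125·757.8 = 135.1.
ΔCS = ½(642.6 + 757.8)(120.7 − 63.1) = 40331.52; ΔPS = ½(642.6 + 757.8)(135.1 − 120.7) = 10082.88.
Government spending = 72 × 757.8 = 54561.6.
Net change = 40331.52 + 10082.88 − 54561.6 = -4147.2. The loss equals the DWL triangle ½·72·115.2.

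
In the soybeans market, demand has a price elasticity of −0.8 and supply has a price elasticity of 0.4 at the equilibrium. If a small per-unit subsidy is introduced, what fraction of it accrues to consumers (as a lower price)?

For a small subsidy around the equilibrium, the benefit split depends on the relative slopes, which at a point are proportional to the elasticities.
Buyer share = εs/(εs + |εd|) = 0.4/(0.4 + 0.8) = 1/3; seller share = |εd|/(εs + |εd|) = 2/3.

Consumer share = 1/3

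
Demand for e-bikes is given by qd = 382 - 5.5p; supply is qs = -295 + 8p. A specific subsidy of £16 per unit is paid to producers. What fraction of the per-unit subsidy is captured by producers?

Producer share = 11/27

Pre-subsidy: 382 - 5.5p = -295 + 8p gives p* = 1354/27, q* = 2867/27.
With the subsidy, sellers receive ps = pb + 16 for each unit, where pb is the price buyers pay.
Supply in terms of pb becomes qs = -295 + 8(pb + 16) = -167 + 8pb. Setting this equal to demand: 382 - 5.5pb = -167 + 8pb, so pb = 122/3.
Sellers receive ps = 122/3 + 16 = 170/3; q' = 382 − 5.5·(122/3) = 475/3.
Buyers' price falls by p* − pb = 1354/27 − 122/3 = 256/27; sellers' price rises by ps − p* = 170/3 − 1354/27 = 176/27.
So producers capture (176/27)/16 = 11/27 of each unit of subsidy.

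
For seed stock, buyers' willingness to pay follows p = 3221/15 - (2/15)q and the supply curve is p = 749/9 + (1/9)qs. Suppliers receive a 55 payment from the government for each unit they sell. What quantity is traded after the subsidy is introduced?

Pre-subsidy: 3221/15 - (2/15)q = 749/9 + (1/9)q gives q* = 538 and p* = 143.
With the subsidy, sellers receive ps = pb + 55 for each unit, where pb is the price buyers pay.
On the curves, pb = 3221/15 - (2/15)q and ps = 749/9 + (1/9)q; the wedge ps − pb = 55 gives 749/9 + (1/9)q − (3221/15 - (2/15)q) = 55, so q' = 763.
Then pb = 3221/15 − (2/15)·763 = 113 and ps = 749/9 + (1/9)·763 = 168.

q' = 763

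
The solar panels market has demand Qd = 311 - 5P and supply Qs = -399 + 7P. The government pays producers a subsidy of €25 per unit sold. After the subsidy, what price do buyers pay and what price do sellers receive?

Pre-subsidy: 311 - 5P = -399 + 7P gives P* = 355/6, Q* = 91/6.
With the subsidy, sellers receive Ps = Pb + 25 for each unit, where Pb is the price buyers pay.
Supply in terms of Pb becomes Qs = -399 + 7(Pb + 25) = -224 + 7Pb. Setting this equal to demand: 311 - 5Pb = -224 + 7Pb, so Pb = 535/12.
Sellers receive Ps = 535/12 + 25 = 835/12; Q' = 311 − 5·(535/12) = 1057/12.

Buyers pay 535/12; sellers receive 835/12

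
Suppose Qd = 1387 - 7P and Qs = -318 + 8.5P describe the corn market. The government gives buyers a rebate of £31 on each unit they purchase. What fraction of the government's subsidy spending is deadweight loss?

DWL / government spending = 119/1472

Pre-subsidy: 1387 - 7P = -318 + 8.5P gives P* = 110, Q* = 617.
With the rebate, buyers effectively pay Pb = Ps − 31, where Ps is the price sellers receive.
Demand in terms of Ps becomes Qd = 1387 − 7(Ps − 31) = 1604 - 7Ps. Setting this equal to supply: 1604 - 7Ps = -318 + 8.5Ps, so Ps = 124.
Buyers pay Pb = 124 − 31 = 93; Q' = -318 + 8.5·124 = 736.
ΔCS = ½(617 + 736)(110 − 93) = 11500.5; ΔPS = ½(617 + 736)(124 − 110) = 9471.
Government spending = 31 × 736 = 22816.
DWL = ½ × 31 × (736 − 617) = 1844.5; fraction = 1844.5 / 22816 = 119/1472.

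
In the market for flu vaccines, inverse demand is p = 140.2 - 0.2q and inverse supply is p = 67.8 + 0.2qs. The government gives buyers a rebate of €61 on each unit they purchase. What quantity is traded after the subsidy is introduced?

Pre-subsidy: 140.2 - 0.2q = 67.8 + 0.2q gives q* = 181 and p* = 104.
With the rebate, buyers effectively pay pb = ps − 61, where ps is the price sellers receive.
On the curves, pb = 140.2 - 0.2q and ps = 67.8 + 0.2q; the wedge ps − pb = 61 gives 67.8 + 0.2q − (140.2 - 0.2q) = 61, so q' = 333.5.
Then pb = 140.2 − 0.2·333.5 = 73.5 and ps = 67.8 + 0.2·333.5 = 134.5.

q' = 333.5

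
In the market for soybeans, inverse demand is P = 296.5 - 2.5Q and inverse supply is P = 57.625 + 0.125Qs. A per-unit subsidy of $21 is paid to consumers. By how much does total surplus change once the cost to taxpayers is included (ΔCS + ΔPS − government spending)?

Net change in total surplus = -$84

Pre-subsidy: 296.5 - 2.5Q = 57.625 + 0.125Q gives Q* = 91 and P* = 69.
With the rebate, buyers effectively pay Pb = Ps − 21, where Ps is the price sellers receive.
On the curves, Pb = 296.5 - 2.5Q and Ps = 57.625 + 0.125Q; the wedge Ps − Pb = 21 gives 57.625 + 0.125Q − (296.5 - 2.5Q) = 21, so Q' = 99.
Then Pb = 296.5 − 2.5·99 = 49 and Ps = 57.625 + 0.125·99 = 70.
ΔCS = ½(91 + 99)(69 − 49) = 1900; ΔPS = ½(91 + 99)(70 − 69) = 95.
Government spending = 21 × 99 = 2079.
Net change = 1900 + 95 − 2079 = -84. The loss equals the DWL triangle ½·21·8.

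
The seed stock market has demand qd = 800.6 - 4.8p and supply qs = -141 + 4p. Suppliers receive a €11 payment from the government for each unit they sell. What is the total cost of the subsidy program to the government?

Government cost = €3421

Pre-subsidy: 800.6 - 4.8p = -141 + 4p gives p* = 107, q* = 287.
With the subsidy, sellers receive ps = pb + 11 for each unit, where pb is the price buyers pay.
Supply in terms of pb becomes qs = -141 + 4(pb + 11) = -97 + 4pb. Setting this equal to demand: 800.6 - 4.8pb = -97 + 4pb, so pb = 102.
Sellers receive ps = 102 + 11 = 113; q' = 800.6 − 4.8·102 = 311.
Government outlay = subsidy × quantity = 11 × 311 = 3421.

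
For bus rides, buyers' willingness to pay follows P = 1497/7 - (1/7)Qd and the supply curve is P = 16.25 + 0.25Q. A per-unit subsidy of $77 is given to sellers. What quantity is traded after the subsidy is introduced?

Q' = 699

Pre-subsidy: 1497/7 - (1/7)Q = 16.25 + 0.25Q gives Q* = 503 and P* = 142.
With the subsidy, sellers receive Ps = Pb + 77 for each unit, where Pb is the price buyers pay.
On the curves, Pb = 1497/7 - (1/7)Q and Ps = 16.25 + 0.25Q; the wedge Ps − Pb = 77 gives 16.25 + 0.25Q − (1497/7 - (1/7)Q) = 77, so Q' = 699.
Then Pb = 1497/7 − (1/7)·699 = 114 and Ps = 16.25 + 0.25·699 = 191.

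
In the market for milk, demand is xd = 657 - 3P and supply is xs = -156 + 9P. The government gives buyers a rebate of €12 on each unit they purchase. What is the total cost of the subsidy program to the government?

Pre-subsidy: 657 - 3P = -156 + 9P gives P* = 67.75, x* = 453.75.
With the rebate, buyers effectively pay Pb = Ps − 12, where Ps is the price sellers receive.
Demand in terms of Ps becomes xd = 657 − 3(Ps − 12) = 693 - 3Ps. Setting this equal to supply: 693 - 3Ps = -156 + 9Ps, so Ps = 70.75.
Buyers pay Pb = 70.75 − 12 = 58.75; x' = -156 + 9·70.75 = 480.75.
Government outlay = subsidy × quantity = 12 × 480.75 = 5769.

Government cost = €5769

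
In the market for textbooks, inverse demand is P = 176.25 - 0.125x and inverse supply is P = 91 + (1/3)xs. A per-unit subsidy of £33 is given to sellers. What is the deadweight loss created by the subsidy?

Deadweight loss = £1188

Pre-subsidy: 176.25 - 0.125x = 91 + (1/3)x gives x* = 186 and P* = 153.
With the subsidy, sellers receive Ps = Pb + 33 for each unit, where Pb is the price buyers pay.
On the curves, Pb = 176.25 - 0.125x and Ps = 91 + (1/3)x; the wedge Ps − Pb = 33 gives 91 + (1/3)x − (176.25 - 0.125x) = 33, so x' = 258.
Then Pb = 176.25 − 0.125·258 = 144 and Ps = 91 + (1/3)·258 = 177.
The subsidy expands output by 258 − 186 = 72 past the efficient level; on those units the gap between marginal cost and willingness to pay runs from 0 up to 33.
DWL = ½ × 33 × 72 = 1188.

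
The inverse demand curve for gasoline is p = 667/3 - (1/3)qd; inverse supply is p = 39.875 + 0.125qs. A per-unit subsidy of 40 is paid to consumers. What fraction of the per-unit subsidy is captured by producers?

Pre-subsidy: 667/3 - (1/3)q = 39.875 + 0.125q gives q* = 4379/11 and p* = 986/11.
With the rebate, buyers effectively pay pb = ps − 40, where ps is the price sellers receive.
On the curves, pb = 667/3 - (1/3)q and ps = 39.875 + 0.125q; the wedge ps − pb = 40 gives 39.875 + 0.125q − (667/3 - (1/3)q) = 40, so q' = 5339/11.
Then pb = 667/3 − (1/3)·(5339/11) = 666/11 and ps = 39.875 + 0.125·(5339/11) = 1106/11.
Buyers' price falls by p* − pb = 986/11 − 666/11 = 320/11; sellers' price rises by ps − p* = 1106/11 − 986/11 = 120/11.
So producers capture (120/11)/40 = 3/11 of each unit of subsidy.

Producer share = 3/11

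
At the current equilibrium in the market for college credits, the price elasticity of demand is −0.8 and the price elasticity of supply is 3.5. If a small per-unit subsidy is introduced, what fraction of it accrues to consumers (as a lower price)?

For a small subsidy around the equilibrium, the benefit split depends on the relative slopes, which at a point are proportional to the elasticities.
Buyer share = εs/(εs + |εd|) = 3.5/(3.5 + 0.8) = 35/43; seller share = |εd|/(εs + |εd|) = 8/43.

Consumer share = 35/43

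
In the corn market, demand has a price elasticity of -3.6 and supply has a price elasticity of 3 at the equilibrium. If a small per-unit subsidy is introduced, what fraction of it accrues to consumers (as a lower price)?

For a small subsidy around the equilibrium, the benefit split depends on the relative slopes, which at a point are proportional to the elasticities.
Buyer share = εs/(εs + |εd|) = 3/(3 + 3.6) = 5/11; seller share = |εd|/(εs + |εd|) = 6/11.

Consumer share = 5/11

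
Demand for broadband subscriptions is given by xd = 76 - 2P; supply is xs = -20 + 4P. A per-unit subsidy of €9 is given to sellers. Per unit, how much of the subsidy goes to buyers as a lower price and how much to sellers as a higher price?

Buyers gain €6 per unit; sellers gain €3 per unit

Pre-subsidy: 76 - 2P = -20 + 4P gives P* = 16, x* = 44.
With the subsidy, sellers receive Ps = Pb + 9 for each unit, where Pb is the price buyers pay.
Supply in terms of Pb becomes xs = -20 + 4(Pb + 9) = 16 + 4Pb. Setting this equal to demand: 76 - 2Pb = 16 + 4Pb, so Pb = 10.
Sellers receive Ps = 10 + 9 = 19; x' = 76 − 2·10 = 56.
Buyers' price falls by P* − Pb = 16 − 10 = 6; sellers' price rises by Ps − P* = 19 − 16 = 3.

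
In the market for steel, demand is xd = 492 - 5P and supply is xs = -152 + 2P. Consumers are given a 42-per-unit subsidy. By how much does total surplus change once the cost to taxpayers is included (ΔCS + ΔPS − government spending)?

Net change in total surplus = -1260

Pre-subsidy: 492 - 5P = -152 + 2P gives P* = 92, x* = 32.
With the rebate, buyers effectively pay Pb = Ps − 42, where Ps is the price sellers receive.
Demand in terms of Ps becomes xd = 492 − 5(Ps − 42) = 702 - 5Ps. Setting this equal to supply: 702 - 5Ps = -152 + 2Ps, so Ps = 122.
Buyers pay Pb = 122 − 42 = 80; x' = -152 + 2·122 = 92.
ΔCS = ½(32 + 92)(92 − 80) = 744; ΔPS = ½(32 + 92)(122 − 92) = 1860.
Government spending = 42 × 92 = 3864.
Net change = 744 + 1860 − 3864 = -1260. The loss equals the DWL triangle ½·42·60.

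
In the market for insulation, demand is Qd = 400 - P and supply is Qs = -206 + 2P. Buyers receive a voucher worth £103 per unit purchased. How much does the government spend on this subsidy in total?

Pre-subsidy: 400 - P = -206 + 2P gives P* = 202, Q* = 198.
With the rebate, buyers effectively pay Pb = Ps − 103, where Ps is the price sellers receive.
Demand in terms of Ps becomes Qd = 400 − 1(Ps − 103) = 503 - Ps. Setting this equal to supply: 503 - Ps = -206 + 2Ps, so Ps = 709/3.
Buyers pay Pb = 709/3 − 103 = 400/3; Q' = -206 + 2·(709/3) = 800/3.
Government outlay = subsidy × quantity = 103 × 800/3 = 82400/3.

Government cost = 82400/3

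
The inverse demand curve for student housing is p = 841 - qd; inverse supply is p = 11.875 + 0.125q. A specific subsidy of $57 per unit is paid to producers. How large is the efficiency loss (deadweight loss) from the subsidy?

Pre-subsidy: 841 - q = 11.875 + 0.125q gives q* = 737 and p* = 104.
With the subsidy, sellers receive ps = pb + 57 for each unit, where pb is the price buyers pay.
On the curves, pb = 841 - q and ps = 11.875 + 0.125q; the wedge ps − pb = 57 gives 11.875 + 0.125q − (841 - q) = 57, so q' = 2363/3.
Then pb = 841 − 1·(2363/3) = 160/3 and ps = 11.875 + 0.125·(2363/3) = 331/3.
The subsidy expands output by 2363/3 − 737 = 152/3 past the efficient level; on those units the gap between marginal cost and willingness to pay runs from 0 up to 57.
DWL = ½ × 57 × 152/3 = 1444.

Deadweight loss = $1444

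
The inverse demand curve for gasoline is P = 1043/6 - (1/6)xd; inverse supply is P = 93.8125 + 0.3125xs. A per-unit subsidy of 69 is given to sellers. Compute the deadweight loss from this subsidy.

Pre-subsidy: 1043/6 - (1/6)x = 93.8125 + 0.3125x gives x* = 167 and P* = 146.
With the subsidy, sellers receive Ps = Pb + 69 for each unit, where Pb is the price buyers pay.
On the curves, Pb = 1043/6 - (1/6)x and Ps = 93.8125 + 0.3125x; the wedge Ps − Pb = 69 gives 93.8125 + 0.3125x − (1043/6 - (1/6)x) = 69, so x' = 311.
Then Pb = 1043/6 − (1/6)·311 = 122 and Ps = 93.8125 + 0.3125·311 = 191.
The subsidy expands output by 311 − 167 = 144 past the efficient level; on those units the gap between marginal cost and willingness to pay runs from 0 up to 69.
DWL = ½ × 69 × 144 = 4968.

Deadweight loss = 4968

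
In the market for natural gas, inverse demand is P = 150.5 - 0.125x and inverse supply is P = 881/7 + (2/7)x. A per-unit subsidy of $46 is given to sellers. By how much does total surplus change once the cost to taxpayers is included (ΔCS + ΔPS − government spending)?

Pre-subsidy: 150.5 - 0.125x = 881/7 + (2/7)x gives x* = 60 and P* = 143.
With the subsidy, sellers receive Ps = Pb + 46 for each unit, where Pb is the price buyers pay.
On the curves, Pb = 150.5 - 0.125x and Ps = 881/7 + (2/7)x; the wedge Ps − Pb = 46 gives 881/7 + (2/7)x − (150.5 - 0.125x) = 46, so x' = 172.
Then Pb = 150.5 − 0.125·172 = 129 and Ps = 881/7 + (2/7)·172 = 175.
ΔCS = ½(60 + 172)(143 − 129) = 1624; ΔPS = ½(60 + 172)(175 − 143) = 3712.
Government spending = 46 × 172 = 7912.
Net change = 1624 + 3712 − 7912 = -2576. The loss equals the DWL triangle ½·46·112.

Net change in total surplus = -$2576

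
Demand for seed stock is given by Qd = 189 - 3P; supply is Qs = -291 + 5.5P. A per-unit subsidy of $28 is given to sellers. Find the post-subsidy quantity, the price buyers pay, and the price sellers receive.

Pre-subsidy: 189 - 3P = -291 + 5.5P gives P* = 960/17, Q* = 333/17.
With the subsidy, sellers receive Ps = Pb + 28 for each unit, where Pb is the price buyers pay.
Supply in terms of Pb becomes Qs = -291 + 5.5(Pb + 28) = -137 + 5.5Pb. Setting this equal to demand: 189 - 3Pb = -137 + 5.5Pb, so Pb = 652/17.
Sellers receive Ps = 652/17 + 28 = 1128/17; Q' = 189 − 3·(652/17) = 1257/17.

Q' = 1257/17; buyers pay 652/17; sellers receive 1128/17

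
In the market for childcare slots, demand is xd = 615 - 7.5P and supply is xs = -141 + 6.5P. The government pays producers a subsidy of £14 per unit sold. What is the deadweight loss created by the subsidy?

Pre-subsidy: 615 - 7.5P = -141 + 6.5P gives P* = 54, x* = 210.
With the subsidy, sellers receive Ps = Pb + 14 for each unit, where Pb is the price buyers pay.
Supply in terms of Pb becomes xs = -141 + 6.5(Pb + 14) = -50 + 6.5Pb. Setting this equal to demand: 615 - 7.5Pb = -50 + 6.5Pb, so Pb = 47.5.
Sellers receive Ps = 47.5 + 14 = 61.5; x' = 615 − 7.5·47.5 = 258.75.
The subsidy expands output by 258.75 − 210 = 48.75 past the efficient level; on those units the gap between marginal cost and willingness to pay runs from 0 up to 14.
DWL = ½ × 14 × 48.75 = 341.25.

Deadweight loss = £341.25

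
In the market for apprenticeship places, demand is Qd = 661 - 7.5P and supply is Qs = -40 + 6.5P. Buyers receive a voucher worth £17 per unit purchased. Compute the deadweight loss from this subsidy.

Pre-subsidy: 661 - 7.5P = -40 + 6.5P gives P* = 701/14, Q* = 7993/28.
With the rebate, buyers effectively pay Pb = Ps − 17, where Ps is the price sellers receive.
Demand in terms of Ps becomes Qd = 661 − 7.5(Ps − 17) = 788.5 - 7.5Ps. Setting this equal to supply: 788.5 - 7.5Ps = -40 + 6.5Ps, so Ps = 1657/28.
Buyers pay Pb = 1657/28 − 17 = 1181/28; Q' = -40 + 6.5·(1657/28) = 19301/56.
The subsidy expands output by 19301/56 − 7993/28 = 3315/56 past the efficient level; on those units the gap between marginal cost and willingness to pay runs from 0 up to 17.
DWL = ½ × 17 × 3315/56 = 56355/112.

Deadweight loss = 56355/112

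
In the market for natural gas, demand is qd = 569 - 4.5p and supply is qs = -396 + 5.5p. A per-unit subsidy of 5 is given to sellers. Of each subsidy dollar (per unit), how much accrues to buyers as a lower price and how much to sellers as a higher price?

Buyers gain 2.75 per unit; sellers gain 2.25 per unit

Pre-subsidy: 569 - 4.5p = -396 + 5.5p gives p* = 96.5, q* = 134.75.
With the subsidy, sellers receive ps = pb + 5 for each unit, where pb is the price buyers pay.
Supply in terms of pb becomes qs = -396 + 5.5(pb + 5) = -368.5 + 5.5pb. Setting this equal to demand: 569 - 4.5pb = -368.5 + 5.5pb, so pb = 93.75.
Sellers receive ps = 93.75 + 5 = 98.75; q' = 569 − 4.5·93.75 = 147.125.
Buyers' price falls by p* − pb = 96.5 − 93.75 = 2.75; sellers' price rises by ps − p* = 98.75 − 96.5 = 2.25.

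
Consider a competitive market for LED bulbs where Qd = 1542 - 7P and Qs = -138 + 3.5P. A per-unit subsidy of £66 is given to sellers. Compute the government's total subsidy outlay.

Government cost = £38016

Pre-subsidy: 1542 - 7P = -138 + 3.5P gives P* = 160, Q* = 422.
With the subsidy, sellers receive Ps = Pb + 66 for each unit, where Pb is the price buyers pay.
Supply in terms of Pb becomes Qs = -138 + 3.5(Pb + 66) = 93 + 3.5Pb. Setting this equal to demand: 1542 - 7Pb = 93 + 3.5Pb, so Pb = 138.
Sellers receive Ps = 138 + 66 = 204; Q' = 1542 − 7·138 = 576.
Government outlay = subsidy × quantity = 66 × 576 = 38016.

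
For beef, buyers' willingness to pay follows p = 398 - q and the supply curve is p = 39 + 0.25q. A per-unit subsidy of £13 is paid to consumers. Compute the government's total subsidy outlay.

Government cost = £3868.8

Pre-subsidy: 398 - q = 39 + 0.25q gives q* = 287.2 and p* = 110.8.
With the rebate, buyers effectively pay pb = ps − 13, where ps is the price sellers receive.
On the curves, pb = 398 - q and ps = 39 + 0.25q; the wedge ps − pb = 13 gives 39 + 0.25q − (398 - q) = 13, so q' = 297.6.
Then pb = 398 − 1·297.6 = 100.4 and ps = 39 + 0.25·297.6 = 113.4.
Government outlay = subsidy × quantity = 13 × 297.6 = 3868.8.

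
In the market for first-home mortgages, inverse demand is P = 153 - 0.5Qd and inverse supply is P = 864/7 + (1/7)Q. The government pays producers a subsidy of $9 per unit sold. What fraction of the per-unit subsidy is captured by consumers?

Consumer share = 7/9

Pre-subsidy: 153 - 0.5Q = 864/7 + (1/7)Q gives Q* = 46 and P* = 130.
With the subsidy, sellers receive Ps = Pb + 9 for each unit, where Pb is the price buyers pay.
On the curves, Pb = 153 - 0.5Q and Ps = 864/7 + (1/7)Q; the wedge Ps − Pb = 9 gives 864/7 + (1/7)Q − (153 - 0.5Q) = 9, so Q' = 60.
Then Pb = 153 − 0.5·60 = 123 and Ps = 864/7 + (1/7)·60 = 132.
Buyers' price falls by P* − Pb = 130 − 123 = 7; sellers' price rises by Ps − P* = 132 − 130 = 2.
So consumers capture 7/9 = 7/9 of each unit of subsidy.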